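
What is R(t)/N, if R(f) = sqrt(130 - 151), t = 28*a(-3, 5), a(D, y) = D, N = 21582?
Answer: I*sqrt(21)/21582 ≈ 0.00021233*I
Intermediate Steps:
t = -84 (t = 28*(-3) = -84)
R(f) = I*sqrt(21) (R(f) = sqrt(-21) = I*sqrt(21))
R(t)/N = (I*sqrt(21))/21582 = (I*sqrt(21))*(1/21582) = I*sqrt(21)/21582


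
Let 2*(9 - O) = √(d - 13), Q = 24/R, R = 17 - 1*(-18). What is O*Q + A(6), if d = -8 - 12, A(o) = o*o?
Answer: 1476/35 - 12*I*√33/35 ≈ 42.171 - 1.9696*I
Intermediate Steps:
A(o) = o²
d = -20
R = 35 (R = 17 + 18 = 35)
Q = 24/35 ≈ 0.68571
O = 9 - I*√33/2 (O = 9 - √(-20 - 13)/2 = 9 - I*√33/2 ≈ 9.0 - 2.8723*I)
O*Q + A(6) = (9 - I*√33/2)*(24/35) + 6² = (216/35 - 12*I*√33/35) + 36 = 1476/35 - 12*I*√33/35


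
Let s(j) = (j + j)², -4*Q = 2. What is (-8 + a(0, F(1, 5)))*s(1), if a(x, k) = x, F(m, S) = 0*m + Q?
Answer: -32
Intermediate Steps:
Q = -½ (Q = -¼*2 = -½ ≈ -0.50000)
F(m, S) = -½ (F(m, S) = 0*m - ½ = 0 - ½ = -½)
s(j) = 4*j² (s(j) = (2*j)² = 4*j²)
(-8 + a(0, F(1, 5)))*s(1) = (-8 + 0)*(4*1²) = -32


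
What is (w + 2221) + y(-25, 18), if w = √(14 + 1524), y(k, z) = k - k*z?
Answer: 2646 + √1538 ≈ 2685.2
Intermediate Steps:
y(k, z) = k - k*z
w = √1538 ≈ 39.217
(w + 2221) + y(-25, 18) = (√1538 + 2221) - 25*(1 - 1*18) = (2221 + √1538) - 25*(1 - 18) = (2221 + √1538) - 25*(-17) = (2221 + √1538) + 425 = 2646 + √1538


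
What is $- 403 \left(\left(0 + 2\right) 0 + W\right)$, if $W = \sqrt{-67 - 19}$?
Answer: $- 403 i \sqrt{86} \approx - 3737.3 i$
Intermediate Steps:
$W = i \sqrt{86}$ ($W = \sqrt{-86} = i \sqrt{86} \approx 9.2736 i$)
$- 403 \left(\left(0 + 2\right) 0 + W\right) = - 403 \left(\left(0 + 2\right) 0 + i \sqrt{86}\right) = - 403 \left(2 \cdot 0 + i \sqrt{86}\right) = - 403 \left(0 + i \sqrt{86}\right) = - 403 i \sqrt{86}$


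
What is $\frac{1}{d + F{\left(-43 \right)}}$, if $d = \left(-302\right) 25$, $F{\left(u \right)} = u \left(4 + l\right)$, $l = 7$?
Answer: $- \frac{1}{8023} \approx -0.00012464$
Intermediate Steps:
$F{\left(u \right)} = 11 u$ ($F{\left(u \right)} = u \left(4 + 7\right) = u 11 = 11 u$)
$d = -7550$
$\frac{1}{d + F{\left(-43 \right)}} = \frac{1}{-7550 + 11 \left(-43\right)} = \frac{1}{-7550 - 473} = \frac{1}{-8023} = - \frac{1}{8023}$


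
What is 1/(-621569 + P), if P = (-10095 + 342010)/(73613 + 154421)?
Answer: -228034/141738533431 ≈ -1.6088e-6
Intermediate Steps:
P = 331915/228034 ≈ 1.4556
1/(-621569 + P) = 1/(-621569 + 331915/228034) = 1/(-141738533431/228034) = -228034/141738533431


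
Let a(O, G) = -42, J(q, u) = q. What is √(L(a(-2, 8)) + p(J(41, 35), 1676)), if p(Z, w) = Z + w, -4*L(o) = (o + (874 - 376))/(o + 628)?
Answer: 4*√9211627/293 ≈ 41.434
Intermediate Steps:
L(o) = -(498 + o)/(4*(628 + o)) (L(o) = -(o + (874 - 376))/(4*(o + 628)) = -(o + 498)/(4*(628 + o)) = -(498 + o)/(4*(628 + o)))
√(L(a(-2, 8)) + p(J(41, 35), 1676)) = √((-498 - 1*(-42))/(4*(628 - 42)) + (41 + 1676)) = √((¼)*(-498 + 42)/586 + 1717) = √((¼)*(1/586)*(-456) + 1717) = √(-57/293 + 1717) = √(503024/293) = 4*√9211627/293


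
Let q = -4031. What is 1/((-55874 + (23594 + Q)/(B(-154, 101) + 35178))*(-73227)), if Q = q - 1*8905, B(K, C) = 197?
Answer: 35375/144735515500884 ≈ 2.4441e-10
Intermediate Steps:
Q = -12936 (Q = -4031 - 1*8905 = -4031 - 8905 = -12936)
1/((-55874 + (23594 + Q)/(B(-154, 101) + 35178))*(-73227)) = 1/(-55874 + (23594 - 12936)/(197 + 35178)*(-73227)) = -1/73227/(-55874 + 10658/35375) = -1/73227/(-1976532092/35375) = -35375/1976532092*(-1/73227) = 35375/144735515500884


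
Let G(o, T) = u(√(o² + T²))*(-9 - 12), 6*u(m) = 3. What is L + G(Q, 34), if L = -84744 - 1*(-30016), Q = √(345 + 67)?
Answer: -109477/2 ≈ -54739.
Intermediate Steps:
u(m) = ½ (u(m) = (⅙)*3 = ½)
Q = 2*√103 (Q = √412 = 2*√103 ≈ 20.298)
G(o, T) = -21/2 (G(o, T) = (-9 - 12)/2 = (½)*(-21) = -21/2)
L = -54728 (L = -84744 + 30016 = -54728)
L + G(Q, 34) = -54728 - 21/2 = -109477/2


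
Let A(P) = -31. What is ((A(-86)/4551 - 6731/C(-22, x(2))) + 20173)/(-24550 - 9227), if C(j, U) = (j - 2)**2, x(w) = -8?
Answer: -17616789137/29514072384 ≈ -0.59689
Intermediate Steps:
C(j, U) = (-2 + j)**2
((A(-86)/4551 - 6731/C(-22, x(2))) + 20173)/(-24550 - 9227) = ((-31/4551 - 6731/(-2 - 22)**2) + 20173)/(-24550 - 9227) = ((-31*1/4551 - 6731/((-24)**2)) + 20173)/(-33777) = ((-31/4551 - 6731/576) + 20173)*(-1/33777) = (-10216879/873792 + 20173)*(-1/33777) = (17616789137/873792)*(-1/33777) = -17616789137/29514072384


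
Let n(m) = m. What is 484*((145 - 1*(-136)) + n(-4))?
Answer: 134068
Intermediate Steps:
484*((145 - 1*(-136)) + n(-4)) = 484*((145 - 1*(-136)) - 4) = 484*((145 + 136) - 4) = 484*(281 - 4) = 484*277 = 134068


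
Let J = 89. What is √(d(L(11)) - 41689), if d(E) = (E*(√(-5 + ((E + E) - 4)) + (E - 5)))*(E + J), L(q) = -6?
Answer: √(-36211 - 498*I*√21) ≈ 5.9934 - 190.39*I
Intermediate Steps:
d(E) = E*(89 + E)*(-5 + E + √(-9 + 2*E)) (d(E) = (E*(√(-5 + ((E + E) - 4)) + (E - 5)))*(E + 89) = (E*(√(-5 + (2*E - 4)) + (-5 + E)))*(89 + E) = (E*(√(-5 + (-4 + 2*E)) + (-5 + E)))*(89 + E) = (E*(√(-9 + 2*E) + (-5 + E)))*(89 + E) = (E*(-5 + E + √(-9 + 2*E)))*(89 + E) = E*(89 + E)*(-5 + E + √(-9 + 2*E)))
√(d(L(11)) - 41689) = √(-6*(-445 + (-6)² + 84*(-6) + 89*√(-9 + 2*(-6)) - 6*√(-9 + 2*(-6))) - 41689) = √(-6*(-445 + 36 - 504 + 89*√(-9 - 12) - 6*√(-9 - 12)) - 41689) = √(-6*(-445 + 36 - 504 + 89*√(-21) - 6*I*√21) - 41689) = √(-6*(-445 + 36 - 504 + 89*(I*√21) - 6*I*√21) - 41689) = √(-6*(-445 + 36 - 504 + 89*I*√21 - 6*I*√21) - 41689) = √(-6*(-913 + 83*I*√21) - 41689) = √((5478 - 498*I*√21) - 41689) = √(-36211 - 498*I*√21)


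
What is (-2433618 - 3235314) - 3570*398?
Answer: -7089792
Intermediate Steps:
(-2433618 - 3235314) - 3570*398 = -5668932 - 1420860 = -7089792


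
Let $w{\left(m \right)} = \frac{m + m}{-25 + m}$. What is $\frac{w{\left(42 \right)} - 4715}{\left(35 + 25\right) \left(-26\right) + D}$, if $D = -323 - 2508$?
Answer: $\frac{80071}{74647} \approx 1.0727$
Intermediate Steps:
$D = -2831$
$w{\left(m \right)} = \frac{2 m}{-25 + m}$
$\frac{w{\left(42 \right)} - 4715}{\left(35 + 25\right) \left(-26\right) + D} = \frac{2 \cdot 42 \frac{1}{-25 + 42} - 4715}{\left(35 + 25\right) \left(-26\right) - 2831} = \frac{2 \cdot 42 \cdot \frac{1}{17} - 4715}{60 \left(-26\right) - 2831} = \frac{2 \cdot 42 \cdot \frac{1}{17} - 4715}{-1560 - 2831} = \frac{\frac{84}{17} - 4715}{-4391} = \left(- \frac{80071}{17}\right) \left(- \frac{1}{4391}\right) = \frac{80071}{74647}$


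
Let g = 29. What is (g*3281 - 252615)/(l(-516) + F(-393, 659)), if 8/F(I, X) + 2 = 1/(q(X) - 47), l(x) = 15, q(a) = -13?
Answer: -19053386/1335 ≈ -14272.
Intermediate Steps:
F(I, X) = -480/121 (F(I, X) = 8/(-2 + 1/(-13 - 47)) = 8/(-2 + 1/(-60)) = 8/(-2 - 1/60) = 8/(-121/60) = 8*(-60/121) = -480/121)
(g*3281 - 252615)/(l(-516) + F(-393, 659)) = (29*3281 - 252615)/(15 - 480/121) = (95149 - 252615)/(1335/121) = -157466*121/1335 = -19053386/1335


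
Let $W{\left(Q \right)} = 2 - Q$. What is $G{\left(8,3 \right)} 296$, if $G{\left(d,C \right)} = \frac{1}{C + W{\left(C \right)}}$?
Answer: $148$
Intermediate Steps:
$G{\left(d,C \right)} = \frac{1}{2}$ ($G{\left(d,C \right)} = \frac{1}{C - \left(-2 + C\right)} = \frac{1}{2}$)
$G{\left(8,3 \right)} 296 = \frac{1}{2} \cdot 296 = 148$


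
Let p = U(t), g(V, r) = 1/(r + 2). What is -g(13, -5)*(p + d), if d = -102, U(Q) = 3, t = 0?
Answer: -33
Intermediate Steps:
g(V, r) = 1/(2 + r)
p = 3
-g(13, -5)*(p + d) = -(3 - 102)/(2 - 5) = -(-99)/(-3) = -(-1)*(-99)/3 = -1*33 = -33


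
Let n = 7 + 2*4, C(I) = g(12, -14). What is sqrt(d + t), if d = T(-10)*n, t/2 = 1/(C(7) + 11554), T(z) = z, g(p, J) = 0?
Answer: I*sqrt(5006053573)/5777 ≈ 12.247*I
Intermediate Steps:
C(I) = 0
t = 1/5777 (t = 2/(0 + 11554) = 2/11554 = 2*(1/11554) = 1/5777 ≈ 0.00017310)
n = 15 (n = 7 + 8 = 15)
d = -150 (d = -10*15 = -150)
sqrt(d + t) = sqrt(-150 + 1/5777) = sqrt(-866549/5777) = I*sqrt(5006053573)/5777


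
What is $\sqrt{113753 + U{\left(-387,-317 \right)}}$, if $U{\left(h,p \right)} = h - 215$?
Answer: $\sqrt{113151} \approx 336.38$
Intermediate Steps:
$U{\left(h,p \right)} = -215 + h$ ($U{\left(h,p \right)} = h - 215 = -215 + h$)
$\sqrt{113753 + U{\left(-387,-317 \right)}} = \sqrt{113753 - 602} = \sqrt{113151}$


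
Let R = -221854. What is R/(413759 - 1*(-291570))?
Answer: -221854/705329 ≈ -0.31454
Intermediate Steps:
R/(413759 - 1*(-291570)) = -221854/(413759 - 1*(-291570)) = -221854/(413759 + 291570) = -221854/705329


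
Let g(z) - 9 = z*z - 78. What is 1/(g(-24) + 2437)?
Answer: 1/2944 ≈ 0.00033967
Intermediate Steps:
g(z) = -69 + z² (g(z) = 9 + (z*z - 78) = 9 + (z² - 78) = 9 + (-78 + z²) = -69 + z²)
1/(g(-24) + 2437) = 1/((-69 + (-24)²) + 2437) = 1/((-69 + 576) + 2437) = 1/(507 + 2437) = 1/2944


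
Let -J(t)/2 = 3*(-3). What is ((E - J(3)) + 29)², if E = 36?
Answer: 2209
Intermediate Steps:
J(t) = 18 (J(t) = -6*(-3) = -2*(-9) = 18)
((E - J(3)) + 29)² = ((36 - 1*18) + 29)² = ((36 - 18) + 29)² = (18 + 29)² = 47² = 2209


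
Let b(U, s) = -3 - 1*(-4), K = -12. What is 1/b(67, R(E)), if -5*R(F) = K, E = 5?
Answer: 1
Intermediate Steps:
R(F) = 12/5 (R(F) = -1/5*(-12) = 12/5)
b(U, s) = 1 (b(U, s) = -3 + 4 = 1)
1/b(67, R(E)) = 1/1 = 1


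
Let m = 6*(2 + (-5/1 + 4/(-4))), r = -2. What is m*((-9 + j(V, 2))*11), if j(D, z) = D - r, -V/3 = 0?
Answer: 1848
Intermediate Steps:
V = 0 (V = -3*0 = 0)
j(D, z) = 2 + D (j(D, z) = D - 1*(-2) = D + 2 = 2 + D)
m = -24 (m = 6*(2 + (-5*1 + 4*(-1/4))) = 6*(2 + (-5 - 1)) = 6*(2 - 6) = 6*(-4) = -24)
m*((-9 + j(V, 2))*11) = -24*(-9 + (2 + 0))*11 = -24*(-9 + 2)*11 = -(-168)*11 = -24*(-77) = 1848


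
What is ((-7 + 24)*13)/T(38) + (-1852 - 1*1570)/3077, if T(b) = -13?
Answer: -55731/3077 ≈ -18.112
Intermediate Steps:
((-7 + 24)*13)/T(38) + (-1852 - 1*1570)/3077 = ((-7 + 24)*13)/(-13) + (-1852 - 1*1570)/3077 = (17*13)*(-1/13) + (-1852 - 1570)*(1/3077) = 221*(-1/13) - 3422*1/3077 = -17 - 3422/3077 = -55731/3077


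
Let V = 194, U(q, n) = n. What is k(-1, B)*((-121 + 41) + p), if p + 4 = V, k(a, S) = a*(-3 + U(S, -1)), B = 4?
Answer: 440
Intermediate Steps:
k(a, S) = -4*a (k(a, S) = a*(-3 - 1) = a*(-4) = -4*a)
p = 190 (p = -4 + 194 = 190)
k(-1, B)*((-121 + 41) + p) = (-4*(-1))*((-121 + 41) + 190) = 4*(-80 + 190) = 4*110 = 440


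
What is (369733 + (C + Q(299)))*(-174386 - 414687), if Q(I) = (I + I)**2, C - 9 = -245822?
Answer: -283652787252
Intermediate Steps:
C = -245813 (C = 9 - 245822 = -245813)
Q(I) = 4*I**2 (Q(I) = (2*I)**2 = 4*I**2)
(369733 + (C + Q(299)))*(-174386 - 414687) = (369733 + (-245813 + 4*299**2))*(-174386 - 414687) = (369733 + (-245813 + 4*89401))*(-589073) = (369733 + (-245813 + 357604))*(-589073) = (369733 + 111791)*(-589073) = 481524*(-589073) = -283652787252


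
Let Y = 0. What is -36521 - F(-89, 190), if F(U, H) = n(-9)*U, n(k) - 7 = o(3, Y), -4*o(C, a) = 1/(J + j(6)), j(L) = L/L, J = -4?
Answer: -430687/12 ≈ -35891.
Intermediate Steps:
j(L) = 1
o(C, a) = 1/12 (o(C, a) = -1/(4*(-4 + 1)) = -¼/(-3) = -¼*(-⅓) = 1/12)
n(k) = 85/12 (n(k) = 7 + 1/12 = 85/12)
F(U, H) = 85*U/12
-36521 - F(-89, 190) = -36521 - 85*(-89)/12 = -36521 - 1*(-7565/12) = -36521 + 7565/12 = -430687/12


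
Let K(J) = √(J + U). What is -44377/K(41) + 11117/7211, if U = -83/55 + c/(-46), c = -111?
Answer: 11117/7211 - 44377*√268223010/106017 ≈ -6853.8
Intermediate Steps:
U = 2287/2530 (U = -83/55 - 111/(-46) = -83*1/55 - 111*(-1/46) = -83/55 + 111/46 = 2287/2530 ≈ 0.90395)
K(J) = √(2287/2530 + J) (K(J) = √(J + 2287/2530) = √(2287/2530 + J))
-44377/K(41) + 11117/7211 = -44377*2530/√(5786110 + 6400900*41) + 11117/7211 = -44377*2530/√(5786110 + 262436900) + 11117*(1/7211) = -44377*√268223010/106017 + 11117/7211 = 11117/7211 - 44377*√268223010/106017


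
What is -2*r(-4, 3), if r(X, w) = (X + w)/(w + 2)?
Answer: ⅖ ≈ 0.40000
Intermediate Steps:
r(X, w) = (X + w)/(2 + w)
-2*r(-4, 3) = -2*(-4 + 3)/(2 + 3) = -2*(-1)/5 = -2*(-⅕) = ⅖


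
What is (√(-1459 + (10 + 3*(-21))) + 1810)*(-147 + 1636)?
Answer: 2695090 + 8934*I*√42 ≈ 2.6951e+6 + 57899.0*I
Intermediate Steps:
(√(-1459 + (10 + 3*(-21))) + 1810)*(-147 + 1636) = (√(-1459 + (10 - 63)) + 1810)*1489 = (√(-1459 - 53) + 1810)*1489 = (√(-1512) + 1810)*1489 = (6*I*√42 + 1810)*1489 = (1810 + 6*I*√42)*1489 = 2695090 + 8934*I*√42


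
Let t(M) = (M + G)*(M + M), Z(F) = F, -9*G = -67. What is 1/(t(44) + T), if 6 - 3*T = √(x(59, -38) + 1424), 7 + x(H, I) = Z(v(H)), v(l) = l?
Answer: 183429/830763680 + 81*√41/830763680 ≈ 0.00022142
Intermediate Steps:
G = 67/9 (G = -⅑*(-67) = 67/9 ≈ 7.4444)
t(M) = 2*M*(67/9 + M) (t(M) = (M + 67/9)*(M + M) = (67/9 + M)*(2*M) = 2*M*(67/9 + M))
x(H, I) = -7 + H
T = 2 - 2*√41 (T = 2 - √((-7 + 59) + 1424)/3 = 2 - √(52 + 1424)/3 = 2 - 2*√41 ≈ -10.806)
1/(t(44) + T) = 1/((2/9)*44*(67 + 9*44) + (2 - 2*√41)) = 1/((2/9)*44*(67 + 396) + (2 - 2*√41)) = 1/((2/9)*44*463 + (2 - 2*√41)) = 1/(40744/9 + (2 - 2*√41)) = 1/(40762/9 - 2*√41)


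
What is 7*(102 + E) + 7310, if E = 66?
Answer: 8486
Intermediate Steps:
7*(102 + E) + 7310 = 7*(102 + 66) + 7310 = 7*168 + 7310 = 1176 + 7310 = 8486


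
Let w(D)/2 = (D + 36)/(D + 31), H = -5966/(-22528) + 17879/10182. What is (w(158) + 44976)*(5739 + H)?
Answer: 699660442790026721/2709552384 ≈ 2.5822e+8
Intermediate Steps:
H = 115880981/57345024 (H = -5966*(-1/22528) + 17879*(1/10182) = 2983/11264 + 17879/10182 = 115880981/57345024 ≈ 2.0208)
w(D) = 2*(36 + D)/(31 + D) (w(D) = 2*((D + 36)/(D + 31)) = 2*((36 + D)/(31 + D)) = 2*(36 + D)/(31 + D))
(w(158) + 44976)*(5739 + H) = (2*(36 + 158)/(31 + 158) + 44976)*(5739 + 115880981/57345024) = (2*194/189 + 44976)*(329218973717/57345024) = (2*(1/189)*194 + 44976)*(329218973717/57345024) = (388/189 + 44976)*(329218973717/57345024) = (8500852/189)*(329218973717/57345024) = 699660442790026721/2709552384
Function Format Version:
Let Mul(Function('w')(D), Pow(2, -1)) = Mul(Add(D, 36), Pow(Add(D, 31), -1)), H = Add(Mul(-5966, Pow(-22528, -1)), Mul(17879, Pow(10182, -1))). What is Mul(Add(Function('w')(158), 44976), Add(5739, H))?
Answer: Rational(699660442790026721, 2709552384) ≈ 2.5822e+8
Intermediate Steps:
H = Rational(115880981, 57345024) (H = Add(Mul(-5966, Rational(-1, 22528)), Mul(17879, Rational(1, 10182))) = Add(Rational(2983, 11264), Rational(17879, 10182)) = Rational(115880981, 57345024) ≈ 2.0208)
Function('w')(D) = Mul(2, Pow(Add(31, D), -1), Add(36, D)) (Function('w')(D) = Mul(2, Mul(Add(D, 36), Pow(Add(D, 31), -1))) = Mul(2, Mul(Add(36, D), Pow(Add(31, D), -1))) = Mul(2, Mul(Pow(Add(31, D), -1), Add(36, D))) = Mul(2, Pow(Add(31, D), -1), Add(36, D)))
Mul(Add(Function('w')(158), 44976), Add(5739, H)) = Mul(Add(Mul(2, Pow(Add(31, 158), -1), Add(36, 158)), 44976), Add(5739, Rational(115880981, 57345024))) = Mul(Add(Mul(2, Pow(189, -1), 194), 44976), Rational(329218973717, 57345024)) = Mul(Add(Mul(2, Rational(1, 189), 194), 44976), Rational(329218973717, 57345024)) = Mul(Add(Rational(388, 189), 44976), Rational(329218973717, 57345024)) = Mul(Rational(8500852, 189), Rational(329218973717, 57345024)) = Rational(699660442790026721, 2709552384)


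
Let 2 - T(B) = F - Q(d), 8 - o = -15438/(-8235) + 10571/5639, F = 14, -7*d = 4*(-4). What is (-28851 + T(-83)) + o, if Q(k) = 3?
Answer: -446659730549/15479055 ≈ -28856.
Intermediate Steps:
d = 16/7 (d = -4*(-4)/7 = -⅐*(-16) = 16/7 ≈ 2.2857)
o = 65796751/15479055 (o = 8 - (-15438/(-8235) + 10571/5639) = 8 - (-15438*(-1/8235) + 10571*(1/5639)) = 8 - (5146/2745 + 10571/5639) = 8 - 1*58035689/15479055 = 8 - 58035689/15479055 = 65796751/15479055 ≈ 4.2507)
T(B) = -9 (T(B) = 2 - (14 - 1*3) = 2 - (14 - 3) = 2 - 1*11 = 2 - 11 = -9)
(-28851 + T(-83)) + o = (-28851 - 9) + 65796751/15479055 = -28860 + 65796751/15479055 = -446659730549/15479055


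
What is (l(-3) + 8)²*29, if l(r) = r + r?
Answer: 116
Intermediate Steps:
l(r) = 2*r
(l(-3) + 8)²*29 = (2*(-3) + 8)²*29 = (-6 + 8)²*29 = 2²*29 = 4*29 = 116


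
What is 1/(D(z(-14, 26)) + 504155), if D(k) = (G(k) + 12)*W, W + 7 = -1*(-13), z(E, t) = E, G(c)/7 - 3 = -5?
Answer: 1/504143 ≈ 1.9836e-6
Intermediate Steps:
G(c) = -14 (G(c) = 21 + 7*(-5) = 21 - 35 = -14)
W = 6 (W = -7 - 1*(-13) = -7 + 13 = 6)
D(k) = -12 (D(k) = (-14 + 12)*6 = -2*6 = -12)
1/(D(z(-14, 26)) + 504155) = 1/(-12 + 504155) = 1/504143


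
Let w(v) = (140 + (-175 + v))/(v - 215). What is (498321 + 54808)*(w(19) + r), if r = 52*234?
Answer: 329795422444/49 ≈ 6.7305e+9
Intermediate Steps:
r = 12168
w(v) = (-35 + v)/(-215 + v)
(498321 + 54808)*(w(19) + r) = (498321 + 54808)*((-35 + 19)/(-215 + 19) + 12168) = 553129*(-16/(-196) + 12168) = 553129*(-1/196*(-16) + 12168) = 553129*(4/49 + 12168) = 553129*(596236/49) = 329795422444/49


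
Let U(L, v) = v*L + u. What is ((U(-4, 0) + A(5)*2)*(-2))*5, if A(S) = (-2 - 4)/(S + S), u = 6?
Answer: -48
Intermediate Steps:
A(S) = -3/S (A(S) = -6*1/(2*S) = -3/S)
U(L, v) = 6 + L*v (U(L, v) = v*L + 6 = L*v + 6 = 6 + L*v)
((U(-4, 0) + A(5)*2)*(-2))*5 = (((6 - 4*0) - 3/5*2)*(-2))*5 = (((6 + 0) - 3*⅕*2)*(-2))*5 = ((6 - ⅗*2)*(-2))*5 = ((6 - 6/5)*(-2))*5 = ((24/5)*(-2))*5 = -48/5*5 = -48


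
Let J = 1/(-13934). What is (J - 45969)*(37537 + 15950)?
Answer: -34260137597889/13934 ≈ -2.4587e+9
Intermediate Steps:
J = -1/13934 ≈ -7.1767e-5
(J - 45969)*(37537 + 15950) = (-1/13934 - 45969)*(37537 + 15950) = -640532047/13934*53487 = -34260137597889/13934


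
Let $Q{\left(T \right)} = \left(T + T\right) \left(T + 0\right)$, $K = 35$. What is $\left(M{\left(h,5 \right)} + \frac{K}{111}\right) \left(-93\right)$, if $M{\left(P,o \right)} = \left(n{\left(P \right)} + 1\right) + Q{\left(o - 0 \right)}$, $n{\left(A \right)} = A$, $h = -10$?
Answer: $- \frac{142166}{37} \approx -3842.3$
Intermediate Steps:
$Q{\left(T \right)} = 2 T^{2}$ ($Q{\left(T \right)} = 2 T T = 2 T^{2}$)
$M{\left(P,o \right)} = 1 + P + 2 o^{2}$ ($M{\left(P,o \right)} = \left(P + 1\right) + 2 \left(o - 0\right)^{2} = \left(1 + P\right) + 2 \left(o + 0\right)^{2} = \left(1 + P\right) + 2 o^{2} = 1 + P + 2 o^{2}$)
$\left(M{\left(h,5 \right)} + \frac{K}{111}\right) \left(-93\right) = \left(\left(1 - 10 + 2 \cdot 5^{2}\right) + \frac{35}{111}\right) \left(-93\right) = \left(\left(1 - 10 + 2 \cdot 25\right) + 35 \cdot \frac{1}{111}\right) \left(-93\right) = \left(\left(1 - 10 + 50\right) + \frac{35}{111}\right) \left(-93\right) = \left(41 + \frac{35}{111}\right) \left(-93\right) = \frac{4586}{111} \left(-93\right) = - \frac{142166}{37}$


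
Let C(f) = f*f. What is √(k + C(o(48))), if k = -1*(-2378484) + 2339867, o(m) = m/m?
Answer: 4*√294897 ≈ 2172.2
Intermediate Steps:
o(m) = 1
C(f) = f²
k = 4718351 (k = 2378484 + 2339867 = 4718351)
√(k + C(o(48))) = √(4718351 + 1²) = √(4718351 + 1) = √4718352 = 4*√294897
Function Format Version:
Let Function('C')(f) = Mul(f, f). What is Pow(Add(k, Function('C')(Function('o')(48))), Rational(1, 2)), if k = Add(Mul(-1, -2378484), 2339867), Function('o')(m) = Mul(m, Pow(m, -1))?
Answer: Mul(4, Pow(294897, Rational(1, 2))) ≈ 2172.2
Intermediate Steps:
Function('o')(m) = 1
Function('C')(f) = Pow(f, 2)
k = 4718351 (k = Add(2378484, 2339867) = 4718351)
Pow(Add(k, Function('C')(Function('o')(48))), Rational(1, 2)) = Pow(Add(4718351, Pow(1, 2)), Rational(1, 2)) = Pow(Add(4718351, 1), Rational(1, 2)) = Pow(4718352, Rational(1, 2)) = Mul(4, Pow(294897, Rational(1, 2)))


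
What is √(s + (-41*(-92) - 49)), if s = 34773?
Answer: 4*√2406 ≈ 196.20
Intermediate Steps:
√(s + (-41*(-92) - 49)) = √(34773 + (-41*(-92) - 49)) = √(34773 + (3772 - 49)) = √(34773 + 3723) = √38496 = 4*√2406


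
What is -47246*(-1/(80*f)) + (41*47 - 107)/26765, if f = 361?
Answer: 131710079/77297320 ≈ 1.7039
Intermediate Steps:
-47246*(-1/(80*f)) + (41*47 - 107)/26765 = -47246/(361*(-80)) + (41*47 - 107)/26765 = -47246/(-28880) + (1927 - 107)*(1/26765) = -47246*(-1/28880) + 1820*(1/26765) = 23623/14440 + 364/5353 = 131710079/77297320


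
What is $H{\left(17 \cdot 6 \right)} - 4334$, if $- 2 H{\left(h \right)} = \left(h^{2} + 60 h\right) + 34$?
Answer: $-12613$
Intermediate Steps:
$H{\left(h \right)} = -17 - 30 h - \frac{h^{2}}{2}$ ($H{\left(h \right)} = - \frac{\left(h^{2} + 60 h\right) + 34}{2} = - \frac{34 + h^{2} + 60 h}{2} = -17 - 30 h - \frac{h^{2}}{2}$)
$H{\left(17 \cdot 6 \right)} - 4334 = \left(-17 - 30 \cdot 17 \cdot 6 - \frac{\left(17 \cdot 6\right)^{2}}{2}\right) - 4334 = \left(-17 - 3060 - \frac{102^{2}}{2}\right) - 4334 = \left(-17 - 3060 - 5202\right) - 4334 = -8279 - 4334 = -12613$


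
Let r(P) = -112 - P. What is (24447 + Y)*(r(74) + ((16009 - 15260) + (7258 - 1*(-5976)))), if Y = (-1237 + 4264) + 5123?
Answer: 449740809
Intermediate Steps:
Y = 8150 (Y = 3027 + 5123 = 8150)
(24447 + Y)*(r(74) + ((16009 - 15260) + (7258 - 1*(-5976)))) = (24447 + 8150)*((-112 - 1*74) + ((16009 - 15260) + (7258 - 1*(-5976)))) = 32597*((-112 - 74) + (749 + (7258 + 5976))) = 32597*(-186 + (749 + 13234)) = 32597*(-186 + 13983) = 32597*13797 = 449740809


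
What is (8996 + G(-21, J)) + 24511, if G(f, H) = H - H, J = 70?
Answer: 33507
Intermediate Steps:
G(f, H) = 0
(8996 + G(-21, J)) + 24511 = (8996 + 0) + 24511 = 8996 + 24511 = 33507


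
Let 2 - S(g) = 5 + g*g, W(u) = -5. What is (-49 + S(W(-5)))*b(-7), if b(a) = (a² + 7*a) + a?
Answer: 539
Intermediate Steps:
b(a) = a² + 8*a
S(g) = -3 - g² (S(g) = 2 - (5 + g*g) = 2 - (5 + g²) = 2 + (-5 - g²) = -3 - g²)
(-49 + S(W(-5)))*b(-7) = (-49 + (-3 - 1*(-5)²))*(-7*(8 - 7)) = (-49 + (-3 - 1*25))*(-7*1) = (-49 + (-3 - 25))*(-7) = (-49 - 28)*(-7) = -77*(-7) = 539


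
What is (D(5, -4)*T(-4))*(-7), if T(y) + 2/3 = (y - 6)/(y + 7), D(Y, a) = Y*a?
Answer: -560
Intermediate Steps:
T(y) = -2/3 + (-6 + y)/(7 + y) (T(y) = -2/3 + (y - 6)/(y + 7) = -2/3 + (-6 + y)/(7 + y))
(D(5, -4)*T(-4))*(-7) = ((5*(-4))*((-32 - 4)/(3*(7 - 4))))*(-7) = -20*(-36)/(3*3)*(-7) = -20*(-4)*(-7) = 80*(-7) = -560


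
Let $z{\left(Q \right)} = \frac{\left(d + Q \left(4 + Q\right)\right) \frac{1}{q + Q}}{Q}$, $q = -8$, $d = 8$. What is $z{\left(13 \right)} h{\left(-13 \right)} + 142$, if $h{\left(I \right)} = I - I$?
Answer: $142$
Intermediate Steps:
$h{\left(I \right)} = 0$
$z{\left(Q \right)} = \frac{8 + Q \left(4 + Q\right)}{Q \left(-8 + Q\right)}$ ($z{\left(Q \right)} = \frac{\left(8 + Q \left(4 + Q\right)\right) \frac{1}{-8 + Q}}{Q} = \frac{\frac{1}{-8 + Q} \left(8 + Q \left(4 + Q\right)\right)}{Q} = \frac{8 + Q \left(4 + Q\right)}{Q \left(-8 + Q\right)}$)
$z{\left(13 \right)} h{\left(-13 \right)} + 142 = \frac{8 + 13^{2} + 4 \cdot 13}{13 \left(-8 + 13\right)} 0 + 142 = \frac{8 + 169 + 52}{13 \cdot 5} \cdot 0 + 142 = \frac{1}{13} \cdot \frac{1}{5} \cdot 229 \cdot 0 + 142 = \frac{229}{65} \cdot 0 + 142 = 0 + 142 = 142$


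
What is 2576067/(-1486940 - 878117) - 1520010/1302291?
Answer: -772188795563/342221382843 ≈ -2.2564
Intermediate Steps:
2576067/(-1486940 - 878117) - 1520010/1302291 = 2576067/(-2365057) - 1520010*1/1302291 = 2576067*(-1/2365057) - 168890/144699 = -2576067/2365057 - 168890/144699 = -772188795563/342221382843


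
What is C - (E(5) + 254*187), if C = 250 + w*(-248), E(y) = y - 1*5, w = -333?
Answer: 35336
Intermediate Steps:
E(y) = -5 + y (E(y) = y - 5 = -5 + y)
C = 82834 (C = 250 - 333*(-248) = 250 + 82584 = 82834)
C - (E(5) + 254*187) = 82834 - ((-5 + 5) + 254*187) = 82834 - (0 + 47498) = 82834 - 1*47498 = 82834 - 47498 = 35336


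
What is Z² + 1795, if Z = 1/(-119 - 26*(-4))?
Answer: 403876/225 ≈ 1795.0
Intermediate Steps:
Z = -1/15 (Z = 1/(-119 + 104) = 1/(-15) = -1/15 ≈ -0.066667)
Z² + 1795 = (-1/15)² + 1795 = 1/225 + 1795 = 403876/225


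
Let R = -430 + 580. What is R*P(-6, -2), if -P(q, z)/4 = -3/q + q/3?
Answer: 900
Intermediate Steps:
R = 150
P(q, z) = 12/q - 4*q/3 (P(q, z) = -4*(-3/q + q/3) = 12/q - 4*q/3)
R*P(-6, -2) = 150*(12/(-6) - 4/3*(-6)) = 150*(12*(-1/6) + 8) = 150*(-2 + 8) = 150*6 = 900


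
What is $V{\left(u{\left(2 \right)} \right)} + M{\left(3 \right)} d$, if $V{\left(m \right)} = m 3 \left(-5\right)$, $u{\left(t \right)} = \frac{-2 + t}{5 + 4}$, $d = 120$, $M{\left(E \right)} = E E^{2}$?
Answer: $3240$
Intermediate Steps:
$M{\left(E \right)} = E^{3}$
$u{\left(t \right)} = - \frac{2}{9} + \frac{t}{9}$ ($u{\left(t \right)} = \frac{-2 + t}{9} = \left(-2 + t\right) \frac{1}{9} = - \frac{2}{9} + \frac{t}{9}$)
$V{\left(m \right)} = - 15 m$ ($V{\left(m \right)} = 3 m \left(-5\right) = - 15 m$)
$V{\left(u{\left(2 \right)} \right)} + M{\left(3 \right)} d = - 15 \left(- \frac{2}{9} + \frac{1}{9} \cdot 2\right) + 3^{3} \cdot 120 = - 15 \left(- \frac{2}{9} + \frac{2}{9}\right) + 27 \cdot 120 = \left(-15\right) 0 + 3240 = 0 + 3240 = 3240$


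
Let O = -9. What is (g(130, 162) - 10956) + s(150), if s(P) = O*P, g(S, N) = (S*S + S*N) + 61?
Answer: 25715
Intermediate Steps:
g(S, N) = 61 + S**2 + N*S (g(S, N) = (S**2 + N*S) + 61 = 61 + S**2 + N*S)
s(P) = -9*P
(g(130, 162) - 10956) + s(150) = ((61 + 130**2 + 162*130) - 10956) - 9*150 = ((61 + 16900 + 21060) - 10956) - 1350 = (38021 - 10956) - 1350 = 27065 - 1350 = 25715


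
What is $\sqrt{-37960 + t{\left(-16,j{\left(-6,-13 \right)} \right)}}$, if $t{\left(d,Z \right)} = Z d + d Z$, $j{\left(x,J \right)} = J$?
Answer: $38 i \sqrt{26} \approx 193.76 i$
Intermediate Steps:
$t{\left(d,Z \right)} = 2 Z d$ ($t{\left(d,Z \right)} = Z d + Z d = 2 Z d$)
$\sqrt{-37960 + t{\left(-16,j{\left(-6,-13 \right)} \right)}} = \sqrt{-37960 + 2 \left(-13\right) \left(-16\right)} = \sqrt{-37960 + 416} = \sqrt{-37544} = 38 i \sqrt{26}$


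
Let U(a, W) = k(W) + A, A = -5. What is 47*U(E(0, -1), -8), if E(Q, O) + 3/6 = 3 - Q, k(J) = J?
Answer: -611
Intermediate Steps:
E(Q, O) = 5/2 - Q (E(Q, O) = -1/2 + (3 - Q) = 5/2 - Q)
U(a, W) = -5 + W (U(a, W) = W - 5 = -5 + W)
47*U(E(0, -1), -8) = 47*(-5 - 8) = 47*(-13) = -611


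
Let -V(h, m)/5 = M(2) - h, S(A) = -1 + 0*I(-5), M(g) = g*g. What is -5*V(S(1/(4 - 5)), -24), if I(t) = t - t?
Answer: 125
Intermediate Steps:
M(g) = g²
I(t) = 0
S(A) = -1 (S(A) = -1 + 0*0 = -1 + 0 = -1)
V(h, m) = -20 + 5*h (V(h, m) = -5*(2² - h) = -5*(4 - h) = -20 + 5*h)
-5*V(S(1/(4 - 5)), -24) = -5*(-20 + 5*(-1)) = -5*(-20 - 5) = -5*(-25) = 125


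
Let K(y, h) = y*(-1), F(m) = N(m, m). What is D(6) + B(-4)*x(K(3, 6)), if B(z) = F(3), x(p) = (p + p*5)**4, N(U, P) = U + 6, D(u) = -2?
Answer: 944782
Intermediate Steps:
N(U, P) = 6 + U
F(m) = 6 + m
K(y, h) = -y
x(p) = 1296*p**4 (x(p) = (p + 5*p)**4 = (6*p)**4 = 1296*p**4)
B(z) = 9 (B(z) = 6 + 3 = 9)
D(6) + B(-4)*x(K(3, 6)) = -2 + 9*(1296*(-1*3)**4) = -2 + 9*(1296*(-3)**4) = -2 + 9*(1296*81) = -2 + 9*104976 = -2 + 944784 = 944782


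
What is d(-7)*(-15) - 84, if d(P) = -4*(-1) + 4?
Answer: -204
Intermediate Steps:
d(P) = 8 (d(P) = 4 + 4 = 8)
d(-7)*(-15) - 84 = 8*(-15) - 84 = -120 - 84 = -204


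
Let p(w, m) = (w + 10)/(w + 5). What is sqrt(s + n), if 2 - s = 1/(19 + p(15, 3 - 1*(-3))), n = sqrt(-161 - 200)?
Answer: sqrt(158 + 1539*I)/9 ≈ 3.2443 + 2.9282*I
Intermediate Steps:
n = 19*I (n = sqrt(-361) = 19*I ≈ 19.0*I)
p(w, m) = (10 + w)/(5 + w)
s = 158/81 (s = 2 - 1/(19 + (10 + 15)/(5 + 15)) = 2 - 1/(19 + 25/20) = 2 - 1/(19 + (1/20)*25) = 2 - 1/(19 + 5/4) = 2 - 1/81/4 = 2 - 1*4/81 = 2 - 4/81 = 158/81 ≈ 1.9506)
sqrt(s + n) = sqrt(158/81 + 19*I)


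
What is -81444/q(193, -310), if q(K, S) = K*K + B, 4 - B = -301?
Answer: -1234/569 ≈ -2.1687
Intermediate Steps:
B = 305 (B = 4 - 1*(-301) = 4 + 301 = 305)
q(K, S) = 305 + K² (q(K, S) = K*K + 305 = K² + 305 = 305 + K²)
-81444/q(193, -310) = -81444/(305 + 193²) = -81444/(305 + 37249) = -81444/37554 = -81444*1/37554 = -1234/569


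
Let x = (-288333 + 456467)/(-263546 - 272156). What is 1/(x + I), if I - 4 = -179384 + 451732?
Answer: 267851/72949671485 ≈ 3.6717e-6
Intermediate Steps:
I = 272352 (I = 4 + (-179384 + 451732) = 4 + 272348 = 272352)
x = -84067/267851 (x = 168134/(-535702) = 168134*(-1/535702) = -84067/267851 ≈ -0.31386)
1/(x + I) = 1/(-84067/267851 + 272352) = 1/(72949671485/267851) = 267851/72949671485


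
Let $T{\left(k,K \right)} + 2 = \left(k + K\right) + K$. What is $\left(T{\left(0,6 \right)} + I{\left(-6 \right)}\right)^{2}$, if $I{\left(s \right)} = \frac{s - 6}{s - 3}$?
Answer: $\frac{1156}{9} \approx 128.44$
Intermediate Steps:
$T{\left(k,K \right)} = -2 + k + 2 K$ ($T{\left(k,K \right)} = -2 + \left(\left(k + K\right) + K\right) = -2 + \left(\left(K + k\right) + K\right) = -2 + \left(k + 2 K\right) = -2 + k + 2 K$)
$I{\left(s \right)} = \frac{-6 + s}{-3 + s}$
$\left(T{\left(0,6 \right)} + I{\left(-6 \right)}\right)^{2} = \left(\left(-2 + 0 + 2 \cdot 6\right) + \frac{-6 - 6}{-3 - 6}\right)^{2} = \left(\left(-2 + 0 + 12\right) + \frac{1}{-9} \left(-12\right)\right)^{2} = \left(10 - - \frac{4}{3}\right)^{2} = \left(10 + \frac{4}{3}\right)^{2} = \left(\frac{34}{3}\right)^{2} = \frac{1156}{9}$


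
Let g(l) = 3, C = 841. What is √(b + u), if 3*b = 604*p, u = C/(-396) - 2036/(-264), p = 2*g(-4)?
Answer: √5286391/66 ≈ 34.837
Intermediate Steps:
p = 6 (p = 2*3 = 6)
u = 2213/396 (u = 841/(-396) - 2036/(-264) = 841*(-1/396) - 2036*(-1/264) = -841/396 + 509/66 = 2213/396 ≈ 5.5884)
b = 1208 (b = (604*6)/3 = (⅓)*3624 = 1208)
√(b + u) = √(1208 + 2213/396) = √(480581/396) = √5286391/66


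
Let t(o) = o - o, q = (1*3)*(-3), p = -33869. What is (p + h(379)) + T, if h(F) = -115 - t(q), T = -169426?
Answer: -203410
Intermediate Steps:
q = -9 (q = 3*(-3) = -9)
t(o) = 0
h(F) = -115 (h(F) = -115 - 1*0 = -115 + 0 = -115)
(p + h(379)) + T = (-33869 - 115) - 169426 = -33984 - 169426 = -203410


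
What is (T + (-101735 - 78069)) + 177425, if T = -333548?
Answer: -335927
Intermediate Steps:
(T + (-101735 - 78069)) + 177425 = (-333548 + (-101735 - 78069)) + 177425 = (-333548 - 179804) + 177425 = -513352 + 177425 = -335927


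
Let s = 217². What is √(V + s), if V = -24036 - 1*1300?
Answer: 3*√2417 ≈ 147.49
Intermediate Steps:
s = 47089
V = -25336 (V = -24036 - 1300 = -25336)
√(V + s) = √(-25336 + 47089) = √21753 = 3*√2417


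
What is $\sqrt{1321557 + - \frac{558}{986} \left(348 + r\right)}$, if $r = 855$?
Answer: $\frac{2 \sqrt{80259409563}}{493} \approx 1149.3$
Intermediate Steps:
$\sqrt{1321557 + - \frac{558}{986} \left(348 + r\right)} = \sqrt{1321557 + - \frac{558}{986} \left(348 + 855\right)} = \sqrt{1321557 + \left(-558\right) \frac{1}{986} \cdot 1203} = \sqrt{1321557 - \frac{335637}{493}} = \sqrt{\frac{651191964}{493}} = \frac{2 \sqrt{80259409563}}{493}$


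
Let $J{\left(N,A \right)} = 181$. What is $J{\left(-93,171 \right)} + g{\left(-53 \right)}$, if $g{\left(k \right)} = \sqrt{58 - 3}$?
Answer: $181 + \sqrt{55} \approx 188.42$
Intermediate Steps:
$g{\left(k \right)} = \sqrt{55}$
$J{\left(-93,171 \right)} + g{\left(-53 \right)} = 181 + \sqrt{55}$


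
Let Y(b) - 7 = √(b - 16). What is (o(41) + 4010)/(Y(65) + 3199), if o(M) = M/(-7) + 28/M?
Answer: 1149385/922131 ≈ 1.2464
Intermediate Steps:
Y(b) = 7 + √(-16 + b) (Y(b) = 7 + √(b - 16) = 7 + √(-16 + b))
o(M) = 28/M - M/7 (o(M) = M*(-⅐) + 28/M = -M/7 + 28/M = 28/M - M/7)
(o(41) + 4010)/(Y(65) + 3199) = ((28/41 - ⅐*41) + 4010)/((7 + √(-16 + 65)) + 3199) = ((28*(1/41) - 41/7) + 4010)/((7 + √49) + 3199) = ((28/41 - 41/7) + 4010)/((7 + 7) + 3199) = (-1485/287 + 4010)/(14 + 3199) = (1149385/287)/3213 = (1149385/287)*(1/3213) = 1149385/922131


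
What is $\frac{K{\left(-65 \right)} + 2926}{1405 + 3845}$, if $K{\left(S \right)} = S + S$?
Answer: $\frac{466}{875} \approx 0.53257$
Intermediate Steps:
$K{\left(S \right)} = 2 S$
$\frac{K{\left(-65 \right)} + 2926}{1405 + 3845} = \frac{2 \left(-65\right) + 2926}{1405 + 3845} = \frac{-130 + 2926}{5250} = 2796 \cdot \frac{1}{5250} = \frac{466}{875}$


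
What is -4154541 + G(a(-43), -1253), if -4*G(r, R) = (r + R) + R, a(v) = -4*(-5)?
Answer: -8307839/2 ≈ -4.1539e+6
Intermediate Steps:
a(v) = 20
G(r, R) = -R/2 - r/4 (G(r, R) = -((r + R) + R)/4 = -((R + r) + R)/4 = -(r + 2*R)/4 = -R/2 - r/4)
-4154541 + G(a(-43), -1253) = -4154541 + (-½*(-1253) - ¼*20) = -4154541 + (1253/2 - 5) = -4154541 + 1243/2 = -8307839/2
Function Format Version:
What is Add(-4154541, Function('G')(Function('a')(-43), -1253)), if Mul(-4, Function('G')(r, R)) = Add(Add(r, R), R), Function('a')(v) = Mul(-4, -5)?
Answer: Rational(-8307839, 2) ≈ -4.1539e+6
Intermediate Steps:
Function('a')(v) = 20
Function('G')(r, R) = Add(Mul(Rational(-1, 2), R), Mul(Rational(-1, 4), r)) (Function('G')(r, R) = Mul(Rational(-1, 4), Add(Add(r, R), R)) = Mul(Rational(-1, 4), Add(Add(R, r), R)) = Mul(Rational(-1, 4), Add(r, Mul(2, R))) = Add(Mul(Rational(-1, 2), R), Mul(Rational(-1, 4), r)))
Add(-4154541, Function('G')(Function('a')(-43), -1253)) = Add(-4154541, Add(Mul(Rational(-1, 2), -1253), Mul(Rational(-1, 4), 20))) = Add(-4154541, Add(Rational(1253, 2), -5)) = Add(-4154541, Rational(1243, 2)) = Rational(-8307839, 2)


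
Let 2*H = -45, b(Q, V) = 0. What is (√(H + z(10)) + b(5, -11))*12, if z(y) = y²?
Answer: 6*√310 ≈ 105.64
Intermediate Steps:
H = -45/2 (H = (½)*(-45) = -45/2 ≈ -22.500)
(√(H + z(10)) + b(5, -11))*12 = (√(-45/2 + 10²) + 0)*12 = (√(-45/2 + 100) + 0)*12 = (√(155/2) + 0)*12 = (√310/2 + 0)*12 = (√310/2)*12 = 6*√310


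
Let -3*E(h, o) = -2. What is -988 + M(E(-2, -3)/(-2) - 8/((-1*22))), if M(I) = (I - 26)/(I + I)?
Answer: -2833/2 ≈ -1416.5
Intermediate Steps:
E(h, o) = ⅔ (E(h, o) = -⅓*(-2) = ⅔)
M(I) = (-26 + I)/(2*I) (M(I) = (-26 + I)/((2*I)) = (-26 + I)*(1/(2*I)) = (-26 + I)/(2*I))
-988 + M(E(-2, -3)/(-2) - 8/((-1*22))) = -988 + (-26 + ((⅔)/(-2) - 8/((-1*22))))/(2*((⅔)/(-2) - 8/((-1*22)))) = -988 + (-26 + ((⅔)*(-½) - 8/(-22)))/(2*((⅔)*(-½) - 8/(-22))) = -988 + (-26 + (-⅓ - 8*(-1/22)))/(2*(-⅓ - 8*(-1/22))) = -988 + (-26 + (-⅓ + 4/11))/(2*(-⅓ + 4/11)) = -988 + (-26 + 1/33)/(2*(1/33)) = -988 + (½)*33*(-857/33) = -988 - 857/2 = -2833/2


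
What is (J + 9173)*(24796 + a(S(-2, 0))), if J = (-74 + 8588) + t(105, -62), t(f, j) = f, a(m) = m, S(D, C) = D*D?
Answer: 441241600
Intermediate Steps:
S(D, C) = D**2
J = 8619 (J = (-74 + 8588) + 105 = 8514 + 105 = 8619)
(J + 9173)*(24796 + a(S(-2, 0))) = (8619 + 9173)*(24796 + (-2)**2) = 17792*(24796 + 4) = 17792*24800 = 441241600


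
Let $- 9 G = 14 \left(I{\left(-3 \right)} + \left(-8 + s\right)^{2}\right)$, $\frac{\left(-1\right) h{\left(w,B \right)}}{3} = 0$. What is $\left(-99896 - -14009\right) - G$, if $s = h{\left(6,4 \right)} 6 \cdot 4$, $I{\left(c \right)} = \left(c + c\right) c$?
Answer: $- \frac{771835}{9} \approx -85760.0$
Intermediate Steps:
$h{\left(w,B \right)} = 0$ ($h{\left(w,B \right)} = \left(-3\right) 0 = 0$)
$I{\left(c \right)} = 2 c^{2}$ ($I{\left(c \right)} = 2 c c = 2 c^{2}$)
$s = 0$ ($s = 0 \cdot 6 \cdot 4 = 0 \cdot 4 = 0$)
$G = - \frac{1148}{9}$ ($G = - \frac{14 \left(2 \left(-3\right)^{2} + \left(-8 + 0\right)^{2}\right)}{9} = - \frac{14 \left(2 \cdot 9 + \left(-8\right)^{2}\right)}{9} = - \frac{14 \left(18 + 64\right)}{9} = - \frac{14 \cdot 82}{9} = \left(- \frac{1}{9}\right) 1148 = - \frac{1148}{9} \approx -127.56$)
$\left(-99896 - -14009\right) - G = \left(-99896 - -14009\right) - - \frac{1148}{9} = \left(-99896 + 14009\right) + \frac{1148}{9} = -85887 + \frac{1148}{9} = - \frac{771835}{9}$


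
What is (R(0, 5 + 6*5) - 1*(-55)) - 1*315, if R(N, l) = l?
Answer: -225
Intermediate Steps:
(R(0, 5 + 6*5) - 1*(-55)) - 1*315 = ((5 + 6*5) - 1*(-55)) - 1*315 = ((5 + 30) + 55) - 315 = (35 + 55) - 315 = 90 - 315 = -225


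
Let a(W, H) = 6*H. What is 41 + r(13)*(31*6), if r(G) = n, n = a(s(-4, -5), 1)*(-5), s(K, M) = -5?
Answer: -5539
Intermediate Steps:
n = -30 (n = (6*1)*(-5) = 6*(-5) = -30)
r(G) = -30
41 + r(13)*(31*6) = 41 - 930*6 = 41 - 30*186 = 41 - 5580 = -5539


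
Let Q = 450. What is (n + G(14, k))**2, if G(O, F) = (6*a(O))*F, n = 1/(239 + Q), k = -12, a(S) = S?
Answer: 482345529121/474721 ≈ 1.0161e+6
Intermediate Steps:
n = 1/689 (n = 1/(239 + 450) = 1/689 ≈ 0.0014514)
G(O, F) = 6*F*O (G(O, F) = (6*O)*F = 6*F*O)
(n + G(14, k))**2 = (1/689 + 6*(-12)*14)**2 = (1/689 - 1008)**2 = (-694511/689)**2 = 482345529121/474721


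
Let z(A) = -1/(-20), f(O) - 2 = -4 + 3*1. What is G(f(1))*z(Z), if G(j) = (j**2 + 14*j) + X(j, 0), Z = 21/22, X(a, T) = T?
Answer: 3/4 ≈ 0.75000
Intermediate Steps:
f(O) = 1 (f(O) = 2 + (-4 + 3*1) = 2 + (-4 + 3) = 2 - 1 = 1)
Z = 21/22 (Z = 21*(1/22) = 21/22 ≈ 0.95455)
G(j) = j**2 + 14*j (G(j) = (j**2 + 14*j) + 0 = j**2 + 14*j)
z(A) = 1/20 (z(A) = -1*(-1/20) = 1/20)
G(f(1))*z(Z) = (1*(14 + 1))*(1/20) = (1*15)*(1/20) = 15*(1/20) = 3/4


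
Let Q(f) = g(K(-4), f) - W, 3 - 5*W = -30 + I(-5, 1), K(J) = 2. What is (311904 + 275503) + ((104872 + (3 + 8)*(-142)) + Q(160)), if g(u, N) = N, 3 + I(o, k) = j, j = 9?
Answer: 3454358/5 ≈ 6.9087e+5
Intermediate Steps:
I(o, k) = 6 (I(o, k) = -3 + 9 = 6)
W = 27/5 (W = ⅗ - (-30 + 6)/5 = ⅗ - ⅕*(-24) = ⅗ + 24/5 = 27/5 ≈ 5.4000)
Q(f) = -27/5 + f (Q(f) = f - 1*27/5 = f - 27/5 = -27/5 + f)
(311904 + 275503) + ((104872 + (3 + 8)*(-142)) + Q(160)) = (311904 + 275503) + ((104872 + (3 + 8)*(-142)) + (-27/5 + 160)) = 587407 + ((104872 + 11*(-142)) + 773/5) = 587407 + ((104872 - 1562) + 773/5) = 587407 + (103310 + 773/5) = 587407 + 517323/5 = 3454358/5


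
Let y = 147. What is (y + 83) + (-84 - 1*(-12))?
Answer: 158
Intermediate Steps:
(y + 83) + (-84 - 1*(-12)) = (147 + 83) + (-84 - 1*(-12)) = 230 + (-84 + 12) = 230 - 72 = 158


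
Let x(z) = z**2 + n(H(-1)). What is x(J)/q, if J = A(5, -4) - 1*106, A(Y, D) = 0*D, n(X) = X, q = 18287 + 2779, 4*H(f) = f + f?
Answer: 22471/42132 ≈ 0.53335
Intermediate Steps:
H(f) = f/2 (H(f) = (f + f)/4 = (2*f)/4 = f/2)
q = 21066
A(Y, D) = 0
J = -106 (J = 0 - 1*106 = 0 - 106 = -106)
x(z) = -1/2 + z**2 (x(z) = z**2 + (1/2)*(-1) = z**2 - 1/2 = -1/2 + z**2)
x(J)/q = (-1/2 + (-106)**2)/21066 = (-1/2 + 11236)*(1/21066) = (22471/2)*(1/21066) = 22471/42132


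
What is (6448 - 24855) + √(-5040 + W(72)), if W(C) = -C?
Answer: -18407 + 6*I*√142 ≈ -18407.0 + 71.498*I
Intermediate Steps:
(6448 - 24855) + √(-5040 + W(72)) = (6448 - 24855) + √(-5040 - 1*72) = -18407 + √(-5040 - 72) = -18407 + √(-5112) = -18407 + 6*I*√142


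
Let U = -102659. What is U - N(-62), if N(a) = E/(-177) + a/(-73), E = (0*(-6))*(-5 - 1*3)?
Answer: -7494169/73 ≈ -1.0266e+5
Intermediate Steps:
E = 0 (E = 0*(-5 - 3) = 0*(-8) = 0)
N(a) = -a/73 (N(a) = 0/(-177) + a/(-73) = 0*(-1/177) + a*(-1/73) = 0 - a/73 = -a/73)
U - N(-62) = -102659 - (-1)*(-62)/73 = -102659 - 1*62/73 = -102659 - 62/73 = -7494169/73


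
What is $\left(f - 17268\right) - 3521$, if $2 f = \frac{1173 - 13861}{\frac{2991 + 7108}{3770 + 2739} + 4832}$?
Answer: $- \frac{654096225239}{31461587} \approx -20790.0$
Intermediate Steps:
$f = - \frac{41293096}{31461587}$ ($f = \frac{\left(1173 - 13861\right) \frac{1}{\frac{2991 + 7108}{3770 + 2739} + 4832}}{2} = \frac{\left(-12688\right) \frac{1}{\frac{10099}{6509} + 4832}}{2} = \frac{\left(-12688\right) \frac{1}{\frac{31461587}{6509}}}{2} = \frac{\left(-12688\right) \frac{6509}{31461587}}{2} = \frac{1}{2} \left(- \frac{82586192}{31461587}\right) = - \frac{41293096}{31461587} \approx -1.3125$)
$\left(f - 17268\right) - 3521 = \left(- \frac{41293096}{31461587} - 17268\right) - 3521 = - \frac{543319977412}{31461587} - 3521 = - \frac{654096225239}{31461587}$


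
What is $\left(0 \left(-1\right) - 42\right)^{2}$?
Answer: $1764$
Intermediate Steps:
$\left(0 \left(-1\right) - 42\right)^{2} = \left(0 - 42\right)^{2} = \left(-42\right)^{2} = 1764$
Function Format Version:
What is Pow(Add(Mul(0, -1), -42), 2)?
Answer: 1764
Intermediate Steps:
Pow(Add(Mul(0, -1), -42), 2) = Pow(Add(0, -42), 2) = Pow(-42, 2) = 1764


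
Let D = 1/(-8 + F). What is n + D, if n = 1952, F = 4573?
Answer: 8910881/4565 ≈ 1952.0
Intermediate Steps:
D = 1/4565 (D = 1/(-8 + 4573) = 1/4565 ≈ 0.00021906)
n + D = 1952 + 1/4565 = 8910881/4565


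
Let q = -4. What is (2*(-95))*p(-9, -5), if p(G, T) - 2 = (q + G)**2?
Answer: -32490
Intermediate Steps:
p(G, T) = 2 + (-4 + G)**2
(2*(-95))*p(-9, -5) = (2*(-95))*(2 + (-4 - 9)**2) = -190*(2 + (-13)**2) = -190*(2 + 169) = -190*171 = -32490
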